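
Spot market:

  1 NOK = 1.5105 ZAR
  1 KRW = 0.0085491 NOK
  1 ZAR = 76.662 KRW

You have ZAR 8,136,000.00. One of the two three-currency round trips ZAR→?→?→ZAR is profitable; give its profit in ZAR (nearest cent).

Profit: ZAR 82,445.28

Profitable loop is ZAR → NOK → KRW → ZAR:
ZAR 8,136,000.00 ÷ 1.5105 = NOK 5,386,295.93
NOK 5,386,295.93 ÷ 0.0085491 = KRW 630,042,452
KRW 630,042,452 ÷ 76.662 = ZAR 8,218,445.28
Profit = ZAR 8,218,445.28 − ZAR 8,136,000.00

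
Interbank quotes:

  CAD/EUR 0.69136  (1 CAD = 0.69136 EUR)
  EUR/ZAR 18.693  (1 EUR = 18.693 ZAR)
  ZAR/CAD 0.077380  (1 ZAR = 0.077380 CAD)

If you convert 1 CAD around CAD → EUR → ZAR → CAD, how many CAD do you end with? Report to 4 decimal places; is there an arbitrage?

1.0000 (no arbitrage)

Around CAD → EUR → ZAR → CAD: 1 × 0.69136 × 18.693 × 0.077380 = 1.000028
Product ≈ 1 (deviation 0.003%, within rounding noise).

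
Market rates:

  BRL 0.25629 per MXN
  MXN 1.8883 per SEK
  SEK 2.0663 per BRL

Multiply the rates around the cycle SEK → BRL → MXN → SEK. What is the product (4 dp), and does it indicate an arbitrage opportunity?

1.0000 (no arbitrage)

Around SEK → BRL → MXN → SEK: 1 ÷ 2.0663 ÷ 0.25629 ÷ 1.8883 = 1.000009
Product ≈ 1 (deviation 0.001%, within rounding noise).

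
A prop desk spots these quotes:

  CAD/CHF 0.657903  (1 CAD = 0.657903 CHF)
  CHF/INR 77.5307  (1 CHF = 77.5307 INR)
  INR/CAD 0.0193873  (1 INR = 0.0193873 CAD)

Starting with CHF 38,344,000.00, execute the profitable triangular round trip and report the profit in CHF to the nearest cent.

Profit: CHF 430,348.87

Profitable loop is CHF → CAD → INR → CHF:
CHF 38,344,000.00 ÷ 0.657903 = CAD 58,282,147.98
CAD 58,282,147.98 ÷ 0.0193873 = INR 3,006,202,409.63
INR 3,006,202,409.63 ÷ 77.5307 = CHF 38,774,348.87
Profit = CHF 38,774,348.87 − CHF 38,344,000.00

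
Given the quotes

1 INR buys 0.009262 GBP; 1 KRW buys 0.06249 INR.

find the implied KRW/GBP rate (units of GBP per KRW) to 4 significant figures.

1 KRW × 0.06249 = 0.06249 INR
0.06249 INR × 0.009262 = 0.000578782 GBP

KRW/GBP = 0.0005788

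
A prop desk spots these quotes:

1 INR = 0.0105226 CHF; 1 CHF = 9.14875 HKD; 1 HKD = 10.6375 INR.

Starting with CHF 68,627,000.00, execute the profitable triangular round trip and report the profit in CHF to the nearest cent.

Profitable loop is CHF → HKD → INR → CHF:
CHF 68,627,000.00 × 9.14875 = HKD 627,851,266.25
HKD 627,851,266.25 × 10.6375 = INR 6,678,767,844.73
INR 6,678,767,844.73 × 0.0105226 = CHF 70,278,002.52
Profit = CHF 70,278,002.52 − CHF 68,627,000.00

Profit: CHF 1,651,002.52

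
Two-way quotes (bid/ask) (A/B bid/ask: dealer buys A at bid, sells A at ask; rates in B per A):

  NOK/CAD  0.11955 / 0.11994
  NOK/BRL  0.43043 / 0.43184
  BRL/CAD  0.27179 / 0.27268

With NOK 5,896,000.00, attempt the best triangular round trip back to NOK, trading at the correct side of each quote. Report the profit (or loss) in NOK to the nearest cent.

Best loop NOK → CAD → BRL → NOK:
NOK 5,896,000.00 × 0.11955 (sell NOK at bid) = CAD 704,866.80
CAD 704,866.80 ÷ 0.27268 (buy BRL at ask) = BRL 2,584,959.66
BRL 2,584,959.66 ÷ 0.43184 (buy NOK at ask) = NOK 5,985,919.92

Net profit: NOK 89,919.92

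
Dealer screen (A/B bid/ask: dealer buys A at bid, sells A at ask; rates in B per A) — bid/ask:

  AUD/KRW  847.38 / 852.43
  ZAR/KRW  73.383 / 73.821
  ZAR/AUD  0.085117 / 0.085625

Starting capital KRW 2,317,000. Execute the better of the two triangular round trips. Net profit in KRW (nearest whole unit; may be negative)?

Best loop KRW → AUD → ZAR → KRW:
KRW 2,317,000 ÷ 852.43 (buy AUD at ask) = AUD 2,718.11
AUD 2,718.11 ÷ 0.085625 (buy ZAR at ask) = ZAR 31,744.37
ZAR 31,744.37 × 73.383 (sell ZAR at bid) = KRW 2,329,497

Net profit: KRW 12,497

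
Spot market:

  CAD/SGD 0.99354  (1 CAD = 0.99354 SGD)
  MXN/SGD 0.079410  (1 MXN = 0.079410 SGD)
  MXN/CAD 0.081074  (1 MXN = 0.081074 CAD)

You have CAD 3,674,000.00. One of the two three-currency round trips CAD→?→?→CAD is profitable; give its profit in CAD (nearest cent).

Profitable loop is CAD → SGD → MXN → CAD:
CAD 3,674,000.00 × 0.99354 = SGD 3,650,265.96
SGD 3,650,265.96 ÷ 0.079410 = MXN 45,967,333.59
MXN 45,967,333.59 × 0.081074 = CAD 3,726,755.60
Profit = CAD 3,726,755.60 − CAD 3,674,000.00

Profit: CAD 52,755.60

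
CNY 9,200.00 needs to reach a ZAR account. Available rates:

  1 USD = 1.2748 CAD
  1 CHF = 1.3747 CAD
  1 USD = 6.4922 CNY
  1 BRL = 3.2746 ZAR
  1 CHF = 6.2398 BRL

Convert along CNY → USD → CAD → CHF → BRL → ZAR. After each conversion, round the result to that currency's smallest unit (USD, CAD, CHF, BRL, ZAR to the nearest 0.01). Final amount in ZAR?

CNY 9,200.00 ÷ 6.4922 = USD 1,417.09
USD 1,417.09 × 1.2748 = CAD 1,806.51
CAD 1,806.51 ÷ 1.3747 = CHF 1,314.11
CHF 1,314.11 × 6.2398 = BRL 8,199.78
BRL 8,199.78 × 3.2746 = ZAR 26,851.00

ZAR 26,851.00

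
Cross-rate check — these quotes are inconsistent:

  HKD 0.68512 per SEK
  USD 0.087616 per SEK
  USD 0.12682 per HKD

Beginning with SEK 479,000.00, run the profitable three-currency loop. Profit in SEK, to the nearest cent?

Profitable loop is SEK → USD → HKD → SEK:
SEK 479,000.00 × 0.087616 = USD 41,968.06
USD 41,968.06 ÷ 0.12682 = HKD 330,926.23
HKD 330,926.23 ÷ 0.68512 = SEK 483,019.36
Profit = SEK 483,019.36 − SEK 479,000.00

Profit: SEK 4,019.36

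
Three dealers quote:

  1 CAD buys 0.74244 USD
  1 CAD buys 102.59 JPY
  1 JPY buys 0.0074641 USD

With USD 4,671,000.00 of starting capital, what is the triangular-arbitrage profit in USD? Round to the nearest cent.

Profitable loop is USD → CAD → JPY → USD:
USD 4,671,000.00 ÷ 0.74244 = CAD 6,291,417.49
CAD 6,291,417.49 × 102.59 = JPY 645,436,520
JPY 645,436,520 × 0.0074641 = USD 4,817,602.73
Profit = USD 4,817,602.73 − USD 4,671,000.00

Profit: USD 146,602.73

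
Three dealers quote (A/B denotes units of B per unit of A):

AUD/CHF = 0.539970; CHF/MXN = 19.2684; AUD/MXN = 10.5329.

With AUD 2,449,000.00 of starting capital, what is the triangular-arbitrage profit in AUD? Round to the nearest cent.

Profitable loop is AUD → MXN → CHF → AUD:
AUD 2,449,000.00 × 10.5329 = MXN 25,795,072.10
MXN 25,795,072.10 ÷ 19.2684 = CHF 1,338,724.13
CHF 1,338,724.13 ÷ 0.539970 = AUD 2,479,256.50
Profit = AUD 2,479,256.50 − AUD 2,449,000.00

Profit: AUD 30,256.50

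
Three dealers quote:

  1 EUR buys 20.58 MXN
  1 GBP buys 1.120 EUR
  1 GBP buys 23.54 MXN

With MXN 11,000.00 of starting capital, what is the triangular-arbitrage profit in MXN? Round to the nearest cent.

Profitable loop is MXN → EUR → GBP → MXN:
MXN 11,000.00 ÷ 20.58 = EUR 534.50
EUR 534.50 ÷ 1.120 = GBP 477.23
GBP 477.23 × 23.54 = MXN 11,234.03
Profit = MXN 11,234.03 − MXN 11,000.00

Profit: MXN 234.03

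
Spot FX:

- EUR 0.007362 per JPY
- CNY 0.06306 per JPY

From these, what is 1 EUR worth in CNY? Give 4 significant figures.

1 EUR ÷ 0.007362 = 135.833 JPY
135.833 JPY × 0.06306 = 8.56561 CNY

EUR/CNY = 8.566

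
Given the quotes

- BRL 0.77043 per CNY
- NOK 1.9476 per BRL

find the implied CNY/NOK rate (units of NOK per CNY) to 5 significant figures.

CNY/NOK = 1.5005

1 CNY × 0.77043 = 0.77043 BRL
0.77043 BRL × 1.9476 = 1.50049 NOK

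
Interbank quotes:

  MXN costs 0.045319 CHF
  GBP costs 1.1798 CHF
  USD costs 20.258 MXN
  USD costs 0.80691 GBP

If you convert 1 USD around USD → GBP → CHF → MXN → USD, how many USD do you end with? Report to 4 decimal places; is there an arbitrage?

1.0369 (arbitrage exists)

Around USD → GBP → CHF → MXN → USD: 1 × 0.80691 × 1.1798 ÷ 0.045319 ÷ 20.258 = 1.036947
Product > 1; profitable direction is USD → GBP → CHF → MXN → USD.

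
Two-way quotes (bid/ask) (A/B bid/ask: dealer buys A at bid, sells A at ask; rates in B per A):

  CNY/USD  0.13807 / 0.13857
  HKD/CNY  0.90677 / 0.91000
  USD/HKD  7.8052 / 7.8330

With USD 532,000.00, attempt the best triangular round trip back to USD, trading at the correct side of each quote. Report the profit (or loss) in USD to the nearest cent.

Net profit: USD 6,608.12

Best loop USD → CNY → HKD → USD:
USD 532,000.00 ÷ 0.13857 (buy CNY at ask) = CNY 3,839,214.84
CNY 3,839,214.84 ÷ 0.91000 (buy HKD at ask) = HKD 4,218,917.40
HKD 4,218,917.40 ÷ 7.8330 (buy USD at ask) = USD 538,608.12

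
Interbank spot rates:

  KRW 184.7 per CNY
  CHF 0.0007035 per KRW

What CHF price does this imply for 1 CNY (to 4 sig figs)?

1 CNY × 184.7 = 184.7 KRW
184.7 KRW × 0.0007035 = 0.129936 CHF

CNY/CHF = 0.1299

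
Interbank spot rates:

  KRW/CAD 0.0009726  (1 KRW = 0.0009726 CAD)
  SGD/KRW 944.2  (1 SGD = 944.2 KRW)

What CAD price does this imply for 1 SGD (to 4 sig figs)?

1 SGD × 944.2 = 944.2 KRW
944.2 KRW × 0.0009726 = 0.918329 CAD

SGD/CAD = 0.9183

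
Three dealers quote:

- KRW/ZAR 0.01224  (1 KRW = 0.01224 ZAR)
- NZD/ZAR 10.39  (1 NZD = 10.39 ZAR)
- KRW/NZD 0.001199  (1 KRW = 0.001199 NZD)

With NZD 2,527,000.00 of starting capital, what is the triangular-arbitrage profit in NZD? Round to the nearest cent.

Profit: NZD 44,926.51

Profitable loop is NZD → ZAR → KRW → NZD:
NZD 2,527,000.00 × 10.39 = ZAR 26,255,530.00
ZAR 26,255,530.00 ÷ 0.01224 = KRW 2,145,059,641
KRW 2,145,059,641 × 0.001199 = NZD 2,571,926.51
Profit = NZD 2,571,926.51 − NZD 2,527,000.00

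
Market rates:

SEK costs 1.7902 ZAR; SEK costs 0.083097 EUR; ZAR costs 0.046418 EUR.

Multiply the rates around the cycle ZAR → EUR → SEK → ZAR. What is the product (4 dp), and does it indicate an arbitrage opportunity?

Around ZAR → EUR → SEK → ZAR: 1 × 0.046418 ÷ 0.083097 × 1.7902 = 1.000006
Product ≈ 1 (deviation 0.001%, within rounding noise).

1.0000 (no arbitrage)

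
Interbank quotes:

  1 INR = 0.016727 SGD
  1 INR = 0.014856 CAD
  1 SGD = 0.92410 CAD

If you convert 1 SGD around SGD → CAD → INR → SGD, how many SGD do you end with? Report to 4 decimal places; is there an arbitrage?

1.0405 (arbitrage exists)

Around SGD → CAD → INR → SGD: 1 × 0.92410 ÷ 0.014856 × 0.016727 = 1.040483
Product > 1; profitable direction is SGD → CAD → INR → SGD.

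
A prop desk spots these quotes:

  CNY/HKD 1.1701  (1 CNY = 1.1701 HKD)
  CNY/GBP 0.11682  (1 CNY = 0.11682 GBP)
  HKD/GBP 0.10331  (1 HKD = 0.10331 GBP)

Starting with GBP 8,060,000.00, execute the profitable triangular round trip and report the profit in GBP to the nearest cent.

Profitable loop is GBP → CNY → HKD → GBP:
GBP 8,060,000.00 ÷ 0.11682 = CNY 68,995,035.10
CNY 68,995,035.10 × 1.1701 = HKD 80,731,090.57
HKD 80,731,090.57 × 0.10331 = GBP 8,340,328.97
Profit = GBP 8,340,328.97 − GBP 8,060,000.00

Profit: GBP 280,328.97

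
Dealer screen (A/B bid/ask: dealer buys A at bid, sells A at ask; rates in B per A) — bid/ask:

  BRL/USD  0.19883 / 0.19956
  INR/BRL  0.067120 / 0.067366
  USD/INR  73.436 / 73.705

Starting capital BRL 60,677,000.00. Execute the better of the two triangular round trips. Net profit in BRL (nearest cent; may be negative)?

Best loop BRL → INR → USD → BRL:
BRL 60,677,000.00 ÷ 0.067366 (buy INR at ask) = INR 900,706,587.89
INR 900,706,587.89 ÷ 73.705 (buy USD at ask) = USD 12,220,427.22
USD 12,220,427.22 ÷ 0.19956 (buy BRL at ask) = BRL 61,236,857.16

Net profit: BRL 559,857.16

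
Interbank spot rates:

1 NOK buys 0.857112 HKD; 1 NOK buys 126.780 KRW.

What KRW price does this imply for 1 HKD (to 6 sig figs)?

1 HKD ÷ 0.857112 = 1.16671 NOK
1.16671 NOK × 126.780 = 147.915 KRW

HKD/KRW = 147.915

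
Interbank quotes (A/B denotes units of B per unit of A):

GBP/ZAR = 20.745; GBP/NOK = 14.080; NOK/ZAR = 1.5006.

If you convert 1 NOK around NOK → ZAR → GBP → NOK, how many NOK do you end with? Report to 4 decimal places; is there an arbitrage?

1.0185 (arbitrage exists)

Around NOK → ZAR → GBP → NOK: 1 × 1.5006 ÷ 20.745 × 14.080 = 1.018484
Product > 1; profitable direction is NOK → ZAR → GBP → NOK.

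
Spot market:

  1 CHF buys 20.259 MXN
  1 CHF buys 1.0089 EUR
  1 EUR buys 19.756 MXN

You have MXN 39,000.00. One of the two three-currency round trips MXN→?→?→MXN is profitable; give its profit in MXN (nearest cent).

Profit: MXN 640.17

Profitable loop is MXN → EUR → CHF → MXN:
MXN 39,000.00 ÷ 19.756 = EUR 1,974.08
EUR 1,974.08 ÷ 1.0089 = CHF 1,956.67
CHF 1,956.67 × 20.259 = MXN 39,640.17
Profit = MXN 39,640.17 − MXN 39,000.00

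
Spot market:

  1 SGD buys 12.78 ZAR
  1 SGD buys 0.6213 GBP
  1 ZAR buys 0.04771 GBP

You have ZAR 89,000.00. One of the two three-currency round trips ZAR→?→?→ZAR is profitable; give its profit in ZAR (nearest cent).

Profitable loop is ZAR → SGD → GBP → ZAR:
ZAR 89,000.00 ÷ 12.78 = SGD 6,964.01
SGD 6,964.01 × 0.6213 = GBP 4,326.74
GBP 4,326.74 ÷ 0.04771 = ZAR 90,688.26
Profit = ZAR 90,688.26 − ZAR 89,000.00

Profit: ZAR 1,688.26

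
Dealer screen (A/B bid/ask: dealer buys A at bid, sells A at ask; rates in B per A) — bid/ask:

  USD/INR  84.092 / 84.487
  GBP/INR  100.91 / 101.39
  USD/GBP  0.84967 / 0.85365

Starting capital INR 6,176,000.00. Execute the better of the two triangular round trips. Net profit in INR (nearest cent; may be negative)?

Best loop INR → USD → GBP → INR:
INR 6,176,000.00 ÷ 84.487 (buy USD at ask) = USD 73,100.00
USD 73,100.00 × 0.84967 (sell USD at bid) = GBP 62,110.88
GBP 62,110.88 × 100.91 (sell GBP at bid) = INR 6,267,608.90

Net profit: INR 91,608.90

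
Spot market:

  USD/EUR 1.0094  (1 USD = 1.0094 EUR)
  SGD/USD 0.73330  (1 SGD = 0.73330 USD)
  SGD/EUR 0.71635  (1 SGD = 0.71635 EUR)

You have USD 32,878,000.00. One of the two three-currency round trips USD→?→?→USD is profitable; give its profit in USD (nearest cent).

Profitable loop is USD → EUR → SGD → USD:
USD 32,878,000.00 × 1.0094 = EUR 33,187,053.20
EUR 33,187,053.20 ÷ 0.71635 = SGD 46,327,986.60
SGD 46,327,986.60 × 0.73330 = USD 33,972,312.57
Profit = USD 33,972,312.57 − USD 32,878,000.00

Profit: USD 1,094,312.57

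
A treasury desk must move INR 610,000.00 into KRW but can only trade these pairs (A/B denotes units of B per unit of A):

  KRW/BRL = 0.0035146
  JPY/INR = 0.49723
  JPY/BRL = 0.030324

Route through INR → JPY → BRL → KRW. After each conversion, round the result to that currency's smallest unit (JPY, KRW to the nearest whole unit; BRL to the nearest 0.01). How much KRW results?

INR 610,000.00 ÷ 0.49723 = JPY 1,226,796
JPY 1,226,796 × 0.030324 = BRL 37,201.36
BRL 37,201.36 ÷ 0.0035146 = KRW 10,584,806

KRW 10,584,806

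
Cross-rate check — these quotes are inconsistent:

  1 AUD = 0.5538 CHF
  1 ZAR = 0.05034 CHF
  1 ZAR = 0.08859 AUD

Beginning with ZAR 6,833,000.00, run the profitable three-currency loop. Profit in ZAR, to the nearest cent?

Profitable loop is ZAR → CHF → AUD → ZAR:
ZAR 6,833,000.00 × 0.05034 = CHF 343,973.22
CHF 343,973.22 ÷ 0.5538 = AUD 621,114.52
AUD 621,114.52 ÷ 0.08859 = ZAR 7,011,113.19
Profit = ZAR 7,011,113.19 − ZAR 6,833,000.00

Profit: ZAR 178,113.19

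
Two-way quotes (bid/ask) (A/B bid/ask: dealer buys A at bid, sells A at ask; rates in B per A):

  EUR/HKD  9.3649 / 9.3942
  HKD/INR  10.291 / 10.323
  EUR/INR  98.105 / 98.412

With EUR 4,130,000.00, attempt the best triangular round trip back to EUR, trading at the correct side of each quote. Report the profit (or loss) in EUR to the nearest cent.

Best loop EUR → INR → HKD → EUR:
EUR 4,130,000.00 × 98.105 (sell EUR at bid) = INR 405,173,650.00
INR 405,173,650.00 ÷ 10.323 (buy HKD at ask) = HKD 39,249,602.83
HKD 39,249,602.83 ÷ 9.3942 (buy EUR at ask) = EUR 4,178,067.62

Net profit: EUR 48,067.62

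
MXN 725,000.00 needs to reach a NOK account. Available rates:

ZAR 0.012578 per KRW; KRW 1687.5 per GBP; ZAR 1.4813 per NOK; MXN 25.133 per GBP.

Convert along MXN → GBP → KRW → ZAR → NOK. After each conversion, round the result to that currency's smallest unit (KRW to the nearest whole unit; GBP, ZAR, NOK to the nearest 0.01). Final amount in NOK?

NOK 413,338.71

MXN 725,000.00 ÷ 25.133 = GBP 28,846.54
GBP 28,846.54 × 1687.5 = KRW 48,678,536
KRW 48,678,536 × 0.012578 = ZAR 612,278.63
ZAR 612,278.63 ÷ 1.4813 = NOK 413,338.71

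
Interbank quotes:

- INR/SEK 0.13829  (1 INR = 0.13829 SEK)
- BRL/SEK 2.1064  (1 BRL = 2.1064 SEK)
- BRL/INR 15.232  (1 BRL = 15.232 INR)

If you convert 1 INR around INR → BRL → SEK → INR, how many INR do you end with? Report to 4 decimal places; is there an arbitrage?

1.0000 (no arbitrage)

Around INR → BRL → SEK → INR: 1 ÷ 15.232 × 2.1064 ÷ 0.13829 = 0.999984
Product ≈ 1 (deviation 0.002%, within rounding noise).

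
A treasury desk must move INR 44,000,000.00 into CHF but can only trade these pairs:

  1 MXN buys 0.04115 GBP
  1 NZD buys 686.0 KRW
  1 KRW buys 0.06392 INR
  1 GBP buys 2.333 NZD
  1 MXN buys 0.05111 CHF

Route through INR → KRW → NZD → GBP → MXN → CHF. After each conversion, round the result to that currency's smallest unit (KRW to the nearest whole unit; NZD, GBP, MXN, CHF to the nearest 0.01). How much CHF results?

CHF 534,211.33

INR 44,000,000.00 ÷ 0.06392 = KRW 688,360,451
KRW 688,360,451 ÷ 686.0 = NZD 1,003,440.89
NZD 1,003,440.89 ÷ 2.333 = GBP 430,107.54
GBP 430,107.54 ÷ 0.04115 = MXN 10,452,188.09
MXN 10,452,188.09 × 0.05111 = CHF 534,211.33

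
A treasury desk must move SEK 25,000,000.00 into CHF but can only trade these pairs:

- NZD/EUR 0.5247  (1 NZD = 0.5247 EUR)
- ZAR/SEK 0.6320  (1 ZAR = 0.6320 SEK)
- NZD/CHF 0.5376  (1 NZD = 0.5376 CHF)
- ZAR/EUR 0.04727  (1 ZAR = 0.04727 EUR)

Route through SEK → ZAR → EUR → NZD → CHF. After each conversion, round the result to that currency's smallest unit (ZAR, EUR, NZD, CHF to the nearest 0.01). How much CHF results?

SEK 25,000,000.00 ÷ 0.6320 = ZAR 39,556,962.03
ZAR 39,556,962.03 × 0.04727 = EUR 1,869,857.60
EUR 1,869,857.60 ÷ 0.5247 = NZD 3,563,669.91
NZD 3,563,669.91 × 0.5376 = CHF 1,915,828.94

CHF 1,915,828.94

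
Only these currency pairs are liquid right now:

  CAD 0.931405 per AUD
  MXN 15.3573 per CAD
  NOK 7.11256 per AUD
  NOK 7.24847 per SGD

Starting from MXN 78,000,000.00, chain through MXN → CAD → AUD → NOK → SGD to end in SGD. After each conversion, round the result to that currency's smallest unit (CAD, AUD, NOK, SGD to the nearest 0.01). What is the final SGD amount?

MXN 78,000,000.00 ÷ 15.3573 = CAD 5,079,017.80
CAD 5,079,017.80 ÷ 0.931405 = AUD 5,453,071.22
AUD 5,453,071.22 × 7.11256 = NOK 38,785,296.24
NOK 38,785,296.24 ÷ 7.24847 = SGD 5,350,825.24

SGD 5,350,825.24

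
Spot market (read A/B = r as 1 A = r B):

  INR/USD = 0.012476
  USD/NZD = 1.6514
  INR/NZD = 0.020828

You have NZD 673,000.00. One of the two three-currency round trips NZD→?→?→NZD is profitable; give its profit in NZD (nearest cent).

Profit: NZD 7,354.07

Profitable loop is NZD → USD → INR → NZD:
NZD 673,000.00 ÷ 1.6514 = USD 407,533.00
USD 407,533.00 ÷ 0.012476 = INR 32,665,357.67
INR 32,665,357.67 × 0.020828 = NZD 680,354.07
Profit = NZD 680,354.07 − NZD 673,000.00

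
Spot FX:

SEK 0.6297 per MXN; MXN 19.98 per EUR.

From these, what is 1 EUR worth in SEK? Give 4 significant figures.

EUR/SEK = 12.58

1 EUR × 19.98 = 19.98 MXN
19.98 MXN × 0.6297 = 12.5814 SEK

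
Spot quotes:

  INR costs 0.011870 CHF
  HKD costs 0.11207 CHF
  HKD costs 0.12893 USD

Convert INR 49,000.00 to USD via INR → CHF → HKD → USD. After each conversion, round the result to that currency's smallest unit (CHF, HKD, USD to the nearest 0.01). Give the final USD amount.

USD 669.13

INR 49,000.00 × 0.011870 = CHF 581.63
CHF 581.63 ÷ 0.11207 = HKD 5,189.88
HKD 5,189.88 × 0.12893 = USD 669.13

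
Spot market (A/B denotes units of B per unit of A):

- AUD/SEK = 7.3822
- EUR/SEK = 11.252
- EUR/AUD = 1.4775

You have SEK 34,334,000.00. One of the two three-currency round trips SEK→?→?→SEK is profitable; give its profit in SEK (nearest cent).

Profit: SEK 1,085,369.80

Profitable loop is SEK → AUD → EUR → SEK:
SEK 34,334,000.00 ÷ 7.3822 = AUD 4,650,917.07
AUD 4,650,917.07 ÷ 1.4775 = EUR 3,147,828.81
EUR 3,147,828.81 × 11.252 = SEK 35,419,369.80
Profit = SEK 35,419,369.80 − SEK 34,334,000.00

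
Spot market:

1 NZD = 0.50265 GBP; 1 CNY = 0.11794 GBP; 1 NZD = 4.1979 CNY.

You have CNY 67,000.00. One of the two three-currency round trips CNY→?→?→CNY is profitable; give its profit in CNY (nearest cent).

Profit: CNY 1,021.67

Profitable loop is CNY → NZD → GBP → CNY:
CNY 67,000.00 ÷ 4.1979 = NZD 15,960.36
NZD 15,960.36 × 0.50265 = GBP 8,022.48
GBP 8,022.48 ÷ 0.11794 = CNY 68,021.67
Profit = CNY 68,021.67 − CNY 67,000.00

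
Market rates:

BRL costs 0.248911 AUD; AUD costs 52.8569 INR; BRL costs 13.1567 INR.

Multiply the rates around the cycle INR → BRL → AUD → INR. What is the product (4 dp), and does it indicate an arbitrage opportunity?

1.0000 (no arbitrage)

Around INR → BRL → AUD → INR: 1 ÷ 13.1567 × 0.248911 × 52.8569 = 0.999997
Product ≈ 1 (deviation 0.000%, within rounding noise).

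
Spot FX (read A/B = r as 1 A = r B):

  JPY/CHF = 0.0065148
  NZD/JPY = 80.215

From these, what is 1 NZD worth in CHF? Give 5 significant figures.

1 NZD × 80.215 = 80.215 JPY
80.215 JPY × 0.0065148 = 0.522585 CHF

NZD/CHF = 0.52258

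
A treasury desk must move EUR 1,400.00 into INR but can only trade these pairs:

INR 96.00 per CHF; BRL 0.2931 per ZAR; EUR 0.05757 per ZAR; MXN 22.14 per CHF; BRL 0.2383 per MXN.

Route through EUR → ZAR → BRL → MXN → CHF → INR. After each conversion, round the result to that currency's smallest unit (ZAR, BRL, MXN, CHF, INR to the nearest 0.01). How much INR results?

INR 129,693.12

EUR 1,400.00 ÷ 0.05757 = ZAR 24,318.22
ZAR 24,318.22 × 0.2931 = BRL 7,127.67
BRL 7,127.67 ÷ 0.2383 = MXN 29,910.49
MXN 29,910.49 ÷ 22.14 = CHF 1,350.97
CHF 1,350.97 × 96.00 = INR 129,693.12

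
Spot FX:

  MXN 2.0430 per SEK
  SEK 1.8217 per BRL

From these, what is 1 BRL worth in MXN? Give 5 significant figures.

BRL/MXN = 3.7217

1 BRL × 1.8217 = 1.8217 SEK
1.8217 SEK × 2.0430 = 3.72173 MXN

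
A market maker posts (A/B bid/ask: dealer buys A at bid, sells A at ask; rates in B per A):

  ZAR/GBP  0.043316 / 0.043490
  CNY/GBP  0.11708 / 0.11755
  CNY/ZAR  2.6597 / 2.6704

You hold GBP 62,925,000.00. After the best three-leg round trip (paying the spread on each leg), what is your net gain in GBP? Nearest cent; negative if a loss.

Net profit: GBP 511,645.70

Best loop GBP → ZAR → CNY → GBP:
GBP 62,925,000.00 ÷ 0.043490 (buy ZAR at ask) = ZAR 1,446,884,341.23
ZAR 1,446,884,341.23 ÷ 2.6704 (buy CNY at ask) = CNY 541,823,075.65
CNY 541,823,075.65 × 0.11708 (sell CNY at bid) = GBP 63,436,645.70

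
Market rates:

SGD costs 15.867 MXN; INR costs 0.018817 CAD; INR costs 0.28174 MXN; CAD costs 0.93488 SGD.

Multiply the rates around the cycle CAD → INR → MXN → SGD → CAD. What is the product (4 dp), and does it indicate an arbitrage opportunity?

1.0094 (arbitrage exists)

Around CAD → INR → MXN → SGD → CAD: 1 ÷ 0.018817 × 0.28174 ÷ 15.867 ÷ 0.93488 = 1.009363
Product > 1; profitable direction is CAD → INR → MXN → SGD → CAD.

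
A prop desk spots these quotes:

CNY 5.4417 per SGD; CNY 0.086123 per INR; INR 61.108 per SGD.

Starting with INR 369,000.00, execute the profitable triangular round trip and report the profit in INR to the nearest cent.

Profitable loop is INR → SGD → CNY → INR:
INR 369,000.00 ÷ 61.108 = SGD 6,038.49
SGD 6,038.49 × 5.4417 = CNY 32,859.65
CNY 32,859.65 ÷ 0.086123 = INR 381,543.22
Profit = INR 381,543.22 − INR 369,000.00

Profit: INR 12,543.22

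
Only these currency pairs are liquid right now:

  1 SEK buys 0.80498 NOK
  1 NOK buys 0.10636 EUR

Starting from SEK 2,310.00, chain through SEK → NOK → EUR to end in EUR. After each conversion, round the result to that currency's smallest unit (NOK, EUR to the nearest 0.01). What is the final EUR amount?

EUR 197.78

SEK 2,310.00 × 0.80498 = NOK 1,859.50
NOK 1,859.50 × 0.10636 = EUR 197.78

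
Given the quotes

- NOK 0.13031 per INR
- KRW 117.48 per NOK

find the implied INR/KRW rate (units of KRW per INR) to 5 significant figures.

INR/KRW = 15.309

1 INR × 0.13031 = 0.13031 NOK
0.13031 NOK × 117.48 = 15.3088 KRW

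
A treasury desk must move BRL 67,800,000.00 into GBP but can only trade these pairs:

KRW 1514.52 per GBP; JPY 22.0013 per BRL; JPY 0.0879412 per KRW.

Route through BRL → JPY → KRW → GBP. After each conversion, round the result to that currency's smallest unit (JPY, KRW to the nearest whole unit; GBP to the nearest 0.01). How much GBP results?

BRL 67,800,000.00 × 22.0013 = JPY 1,491,688,140
JPY 1,491,688,140 ÷ 0.0879412 = KRW 16,962,335,515
KRW 16,962,335,515 ÷ 1514.52 = GBP 11,199,809.52

GBP 11,199,809.52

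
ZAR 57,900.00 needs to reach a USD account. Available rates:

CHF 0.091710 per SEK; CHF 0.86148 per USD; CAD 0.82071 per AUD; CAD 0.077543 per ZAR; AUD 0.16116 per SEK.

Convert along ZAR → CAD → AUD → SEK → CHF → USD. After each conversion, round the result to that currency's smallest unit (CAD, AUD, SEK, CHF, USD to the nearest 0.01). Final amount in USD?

USD 3,613.65

ZAR 57,900.00 × 0.077543 = CAD 4,489.74
CAD 4,489.74 ÷ 0.82071 = AUD 5,470.56
AUD 5,470.56 ÷ 0.16116 = SEK 33,944.90
SEK 33,944.90 × 0.091710 = CHF 3,113.09
CHF 3,113.09 ÷ 0.86148 = USD 3,613.65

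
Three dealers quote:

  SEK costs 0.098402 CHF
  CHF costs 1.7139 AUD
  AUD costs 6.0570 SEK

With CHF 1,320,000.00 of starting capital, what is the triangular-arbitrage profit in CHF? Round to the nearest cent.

Profit: CHF 28,406.72

Profitable loop is CHF → AUD → SEK → CHF:
CHF 1,320,000.00 × 1.7139 = AUD 2,262,348.00
AUD 2,262,348.00 × 6.0570 = SEK 13,703,041.84
SEK 13,703,041.84 × 0.098402 = CHF 1,348,406.72
Profit = CHF 1,348,406.72 − CHF 1,320,000.00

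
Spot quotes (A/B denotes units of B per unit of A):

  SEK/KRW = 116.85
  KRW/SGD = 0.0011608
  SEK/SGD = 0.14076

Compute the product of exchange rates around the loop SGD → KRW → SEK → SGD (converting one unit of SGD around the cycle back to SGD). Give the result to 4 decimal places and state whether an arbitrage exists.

Around SGD → KRW → SEK → SGD: 1 ÷ 0.0011608 ÷ 116.85 × 0.14076 = 1.037751
Product > 1; profitable direction is SGD → KRW → SEK → SGD.

1.0378 (arbitrage exists)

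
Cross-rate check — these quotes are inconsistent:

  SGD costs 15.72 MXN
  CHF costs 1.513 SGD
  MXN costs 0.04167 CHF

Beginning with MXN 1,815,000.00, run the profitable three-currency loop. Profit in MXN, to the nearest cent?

Profit: MXN 16,309.12

Profitable loop is MXN → SGD → CHF → MXN:
MXN 1,815,000.00 ÷ 15.72 = SGD 115,458.02
SGD 115,458.02 ÷ 1.513 = CHF 76,310.65
CHF 76,310.65 ÷ 0.04167 = MXN 1,831,309.12
Profit = MXN 1,831,309.12 − MXN 1,815,000.00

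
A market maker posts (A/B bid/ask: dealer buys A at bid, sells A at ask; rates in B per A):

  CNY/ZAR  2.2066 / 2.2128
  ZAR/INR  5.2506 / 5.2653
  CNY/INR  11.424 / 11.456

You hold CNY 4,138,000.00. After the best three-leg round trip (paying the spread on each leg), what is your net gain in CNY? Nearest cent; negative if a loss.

Best loop CNY → ZAR → INR → CNY:
CNY 4,138,000.00 × 2.2066 (sell CNY at bid) = ZAR 9,130,910.80
ZAR 9,130,910.80 × 5.2506 (sell ZAR at bid) = INR 47,942,760.25
INR 47,942,760.25 ÷ 11.456 (buy CNY at ask) = CNY 4,184,947.65

Net profit: CNY 46,947.65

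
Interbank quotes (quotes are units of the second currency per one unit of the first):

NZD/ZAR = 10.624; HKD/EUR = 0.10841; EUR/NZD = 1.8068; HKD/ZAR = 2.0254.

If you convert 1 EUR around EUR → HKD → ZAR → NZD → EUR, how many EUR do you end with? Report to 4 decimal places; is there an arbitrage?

0.9733 (arbitrage exists)

Around EUR → HKD → ZAR → NZD → EUR: 1 ÷ 0.10841 × 2.0254 ÷ 10.624 ÷ 1.8068 = 0.973292
Product < 1; profitable direction is EUR → NZD → ZAR → HKD → EUR.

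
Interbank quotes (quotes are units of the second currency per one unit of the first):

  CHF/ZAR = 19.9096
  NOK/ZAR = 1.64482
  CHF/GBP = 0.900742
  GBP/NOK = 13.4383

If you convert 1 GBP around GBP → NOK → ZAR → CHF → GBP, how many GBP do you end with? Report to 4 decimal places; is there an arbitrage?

1.0000 (no arbitrage)

Around GBP → NOK → ZAR → CHF → GBP: 1 × 13.4383 × 1.64482 ÷ 19.9096 × 0.900742 = 1.000001
Product ≈ 1 (deviation 0.000%, within rounding noise).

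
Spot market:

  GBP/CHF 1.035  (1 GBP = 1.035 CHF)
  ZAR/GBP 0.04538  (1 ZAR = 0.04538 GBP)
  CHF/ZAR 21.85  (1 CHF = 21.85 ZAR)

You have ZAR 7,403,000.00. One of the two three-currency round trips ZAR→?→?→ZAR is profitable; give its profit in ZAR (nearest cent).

Profitable loop is ZAR → GBP → CHF → ZAR:
ZAR 7,403,000.00 × 0.04538 = GBP 335,948.14
GBP 335,948.14 × 1.035 = CHF 347,706.32
CHF 347,706.32 × 21.85 = ZAR 7,597,383.20
Profit = ZAR 7,597,383.20 − ZAR 7,403,000.00

Profit: ZAR 194,383.20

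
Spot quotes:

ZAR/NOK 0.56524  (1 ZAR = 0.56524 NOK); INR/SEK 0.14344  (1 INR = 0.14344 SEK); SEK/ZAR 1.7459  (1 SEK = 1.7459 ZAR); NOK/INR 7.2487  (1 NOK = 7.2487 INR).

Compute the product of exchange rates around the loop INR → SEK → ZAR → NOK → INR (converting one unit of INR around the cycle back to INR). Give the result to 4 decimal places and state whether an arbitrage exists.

Around INR → SEK → ZAR → NOK → INR: 1 × 0.14344 × 1.7459 × 0.56524 × 7.2487 = 1.026083
Product > 1; profitable direction is INR → SEK → ZAR → NOK → INR.

1.0261 (arbitrage exists)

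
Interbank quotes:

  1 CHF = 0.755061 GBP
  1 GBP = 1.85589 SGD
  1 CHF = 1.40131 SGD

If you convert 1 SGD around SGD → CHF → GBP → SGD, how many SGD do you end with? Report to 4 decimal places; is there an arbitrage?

Around SGD → CHF → GBP → SGD: 1 ÷ 1.40131 × 0.755061 × 1.85589 = 1.000000
Product ≈ 1 (deviation 0.000%, within rounding noise).

1.0000 (no arbitrage)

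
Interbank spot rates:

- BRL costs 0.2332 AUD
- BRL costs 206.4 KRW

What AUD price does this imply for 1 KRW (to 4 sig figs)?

1 KRW ÷ 206.4 = 0.00484496 BRL
0.00484496 BRL × 0.2332 = 0.00112984 AUD

KRW/AUD = 0.001130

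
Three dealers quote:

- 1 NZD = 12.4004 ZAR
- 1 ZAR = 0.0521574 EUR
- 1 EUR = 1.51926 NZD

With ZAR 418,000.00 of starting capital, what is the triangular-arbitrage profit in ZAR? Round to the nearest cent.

Profit: ZAR 7,395.17

Profitable loop is ZAR → NZD → EUR → ZAR:
ZAR 418,000.00 ÷ 12.4004 = NZD 33,708.59
NZD 33,708.59 ÷ 1.51926 = EUR 22,187.51
EUR 22,187.51 ÷ 0.0521574 = ZAR 425,395.17
Profit = ZAR 425,395.17 − ZAR 418,000.00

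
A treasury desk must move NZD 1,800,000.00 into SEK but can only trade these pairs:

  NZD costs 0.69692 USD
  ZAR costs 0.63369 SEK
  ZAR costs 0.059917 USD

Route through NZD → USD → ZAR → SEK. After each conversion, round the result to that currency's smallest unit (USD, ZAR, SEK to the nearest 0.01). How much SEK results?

SEK 13,267,290.13

NZD 1,800,000.00 × 0.69692 = USD 1,254,456.00
USD 1,254,456.00 ÷ 0.059917 = ZAR 20,936,562.24
ZAR 20,936,562.24 × 0.63369 = SEK 13,267,290.13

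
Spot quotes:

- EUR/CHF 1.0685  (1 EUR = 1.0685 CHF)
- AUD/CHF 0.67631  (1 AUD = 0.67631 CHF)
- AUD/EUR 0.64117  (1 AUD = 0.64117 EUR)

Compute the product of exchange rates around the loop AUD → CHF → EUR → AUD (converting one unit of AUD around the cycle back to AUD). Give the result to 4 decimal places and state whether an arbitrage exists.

Around AUD → CHF → EUR → AUD: 1 × 0.67631 ÷ 1.0685 ÷ 0.64117 = 0.987184
Product < 1; profitable direction is AUD → EUR → CHF → AUD.

0.9872 (arbitrage exists)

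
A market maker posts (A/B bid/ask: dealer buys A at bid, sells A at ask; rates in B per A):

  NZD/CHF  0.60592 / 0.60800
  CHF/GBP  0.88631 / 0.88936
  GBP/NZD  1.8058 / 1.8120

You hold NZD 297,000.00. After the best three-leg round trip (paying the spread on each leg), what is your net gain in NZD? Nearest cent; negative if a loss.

Net profit: NZD 6,121.74

Best loop NZD → GBP → CHF → NZD:
NZD 297,000.00 ÷ 1.8120 (buy GBP at ask) = GBP 163,907.28
GBP 163,907.28 ÷ 0.88936 (buy CHF at ask) = CHF 184,298.02
CHF 184,298.02 ÷ 0.60800 (buy NZD at ask) = NZD 303,121.74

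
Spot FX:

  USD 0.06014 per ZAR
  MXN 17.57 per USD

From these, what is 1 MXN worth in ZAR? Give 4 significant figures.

MXN/ZAR = 0.9464

1 MXN ÷ 17.57 = 0.0569152 USD
0.0569152 USD ÷ 0.06014 = 0.946378 ZAR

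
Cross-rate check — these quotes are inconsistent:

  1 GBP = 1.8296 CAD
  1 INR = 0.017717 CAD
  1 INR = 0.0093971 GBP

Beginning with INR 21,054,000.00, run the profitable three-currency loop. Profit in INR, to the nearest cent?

Profitable loop is INR → CAD → GBP → INR:
INR 21,054,000.00 × 0.017717 = CAD 373,013.72
CAD 373,013.72 ÷ 1.8296 = GBP 203,877.20
GBP 203,877.20 ÷ 0.0093971 = INR 21,695,756.79
Profit = INR 21,695,756.79 − INR 21,054,000.00

Profit: INR 641,756.79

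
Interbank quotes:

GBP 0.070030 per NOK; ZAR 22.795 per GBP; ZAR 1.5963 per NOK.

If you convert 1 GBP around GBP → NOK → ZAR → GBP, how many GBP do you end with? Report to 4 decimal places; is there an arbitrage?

Around GBP → NOK → ZAR → GBP: 1 ÷ 0.070030 × 1.5963 ÷ 22.795 = 0.999979
Product ≈ 1 (deviation 0.002%, within rounding noise).

1.0000 (no arbitrage)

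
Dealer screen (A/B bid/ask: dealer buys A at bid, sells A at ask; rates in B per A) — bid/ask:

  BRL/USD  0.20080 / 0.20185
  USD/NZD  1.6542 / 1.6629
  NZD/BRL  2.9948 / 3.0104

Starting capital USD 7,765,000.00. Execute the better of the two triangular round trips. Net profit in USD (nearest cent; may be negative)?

Net result: USD -40,666.62 (no profitable arbitrage after spreads)

Best loop USD → NZD → BRL → USD:
USD 7,765,000.00 × 1.6542 (sell USD at bid) = NZD 12,844,863.00
NZD 12,844,863.00 × 2.9948 (sell NZD at bid) = BRL 38,467,795.71
BRL 38,467,795.71 × 0.20080 (sell BRL at bid) = USD 7,724,333.38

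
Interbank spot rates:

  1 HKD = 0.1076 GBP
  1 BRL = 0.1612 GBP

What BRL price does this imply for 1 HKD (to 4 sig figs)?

HKD/BRL = 0.6675

1 HKD × 0.1076 = 0.1076 GBP
0.1076 GBP ÷ 0.1612 = 0.667494 BRL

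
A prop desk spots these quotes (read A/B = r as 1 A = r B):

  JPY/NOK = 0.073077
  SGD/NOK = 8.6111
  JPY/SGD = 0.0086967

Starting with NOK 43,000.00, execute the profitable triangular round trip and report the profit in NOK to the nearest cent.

Profit: NOK 1,065.72

Profitable loop is NOK → JPY → SGD → NOK:
NOK 43,000.00 ÷ 0.073077 = JPY 588,420
JPY 588,420 × 0.0086967 = SGD 5,117.32
SGD 5,117.32 × 8.6111 = NOK 44,065.72
Profit = NOK 44,065.72 − NOK 43,000.00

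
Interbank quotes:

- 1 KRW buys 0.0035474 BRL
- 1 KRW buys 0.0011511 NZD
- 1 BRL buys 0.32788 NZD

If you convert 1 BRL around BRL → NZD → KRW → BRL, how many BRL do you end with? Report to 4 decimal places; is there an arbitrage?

1.0104 (arbitrage exists)

Around BRL → NZD → KRW → BRL: 1 × 0.32788 ÷ 0.0011511 × 0.0035474 = 1.010443
Product > 1; profitable direction is BRL → NZD → KRW → BRL.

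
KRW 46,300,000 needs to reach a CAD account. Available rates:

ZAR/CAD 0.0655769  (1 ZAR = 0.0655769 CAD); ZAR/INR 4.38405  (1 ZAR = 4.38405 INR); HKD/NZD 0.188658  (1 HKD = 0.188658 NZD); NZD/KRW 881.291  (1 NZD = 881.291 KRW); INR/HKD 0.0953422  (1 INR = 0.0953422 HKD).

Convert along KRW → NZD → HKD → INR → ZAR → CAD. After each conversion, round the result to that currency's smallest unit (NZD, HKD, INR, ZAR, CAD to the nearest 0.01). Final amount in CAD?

CAD 43,689.45

KRW 46,300,000 ÷ 881.291 = NZD 52,536.56
NZD 52,536.56 ÷ 0.188658 = HKD 278,475.12
HKD 278,475.12 ÷ 0.0953422 = INR 2,920,796.04
INR 2,920,796.04 ÷ 4.38405 = ZAR 666,232.37
ZAR 666,232.37 × 0.0655769 = CAD 43,689.45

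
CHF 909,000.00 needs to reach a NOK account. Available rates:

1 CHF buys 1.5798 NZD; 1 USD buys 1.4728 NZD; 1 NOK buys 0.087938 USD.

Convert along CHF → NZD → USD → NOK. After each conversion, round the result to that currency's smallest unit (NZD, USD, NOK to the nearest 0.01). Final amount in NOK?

CHF 909,000.00 × 1.5798 = NZD 1,436,038.20
NZD 1,436,038.20 ÷ 1.4728 = USD 975,039.52
USD 975,039.52 ÷ 0.087938 = NOK 11,087,806.41

NOK 11,087,806.41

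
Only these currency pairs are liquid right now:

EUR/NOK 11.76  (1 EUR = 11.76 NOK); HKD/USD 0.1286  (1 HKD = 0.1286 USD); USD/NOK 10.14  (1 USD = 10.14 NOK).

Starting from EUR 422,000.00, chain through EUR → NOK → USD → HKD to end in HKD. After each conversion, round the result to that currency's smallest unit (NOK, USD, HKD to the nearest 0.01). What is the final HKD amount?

HKD 3,805,755.21

EUR 422,000.00 × 11.76 = NOK 4,962,720.00
NOK 4,962,720.00 ÷ 10.14 = USD 489,420.12
USD 489,420.12 ÷ 0.1286 = HKD 3,805,755.21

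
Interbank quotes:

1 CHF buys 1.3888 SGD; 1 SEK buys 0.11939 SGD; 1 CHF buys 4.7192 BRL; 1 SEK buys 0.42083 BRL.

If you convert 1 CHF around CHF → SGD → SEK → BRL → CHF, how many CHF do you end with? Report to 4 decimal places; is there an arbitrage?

1.0373 (arbitrage exists)

Around CHF → SGD → SEK → BRL → CHF: 1 × 1.3888 ÷ 0.11939 × 0.42083 ÷ 4.7192 = 1.037314
Product > 1; profitable direction is CHF → SGD → SEK → BRL → CHF.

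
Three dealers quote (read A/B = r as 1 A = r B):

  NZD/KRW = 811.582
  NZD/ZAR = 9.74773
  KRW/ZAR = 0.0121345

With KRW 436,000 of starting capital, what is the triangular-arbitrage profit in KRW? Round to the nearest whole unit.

Profit: KRW 4,491

Profitable loop is KRW → ZAR → NZD → KRW:
KRW 436,000 × 0.0121345 = ZAR 5,290.64
ZAR 5,290.64 ÷ 9.74773 = NZD 542.76
NZD 542.76 × 811.582 = KRW 440,491
Profit = KRW 440,491 − KRW 436,000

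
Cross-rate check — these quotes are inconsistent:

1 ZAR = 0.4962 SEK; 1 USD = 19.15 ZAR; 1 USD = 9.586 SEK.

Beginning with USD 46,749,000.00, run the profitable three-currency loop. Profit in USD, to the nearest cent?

Profit: USD 412,131.02

Profitable loop is USD → SEK → ZAR → USD:
USD 46,749,000.00 × 9.586 = SEK 448,135,914.00
SEK 448,135,914.00 ÷ 0.4962 = ZAR 903,135,659.01
ZAR 903,135,659.01 ÷ 19.15 = USD 47,161,131.02
Profit = USD 47,161,131.02 − USD 46,749,000.00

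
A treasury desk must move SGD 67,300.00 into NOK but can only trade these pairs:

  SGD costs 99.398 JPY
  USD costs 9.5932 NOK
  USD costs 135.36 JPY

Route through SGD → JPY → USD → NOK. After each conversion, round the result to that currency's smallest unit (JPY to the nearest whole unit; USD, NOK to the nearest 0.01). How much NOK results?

NOK 474,095.46

SGD 67,300.00 × 99.398 = JPY 6,689,485
JPY 6,689,485 ÷ 135.36 = USD 49,419.95
USD 49,419.95 × 9.5932 = NOK 474,095.46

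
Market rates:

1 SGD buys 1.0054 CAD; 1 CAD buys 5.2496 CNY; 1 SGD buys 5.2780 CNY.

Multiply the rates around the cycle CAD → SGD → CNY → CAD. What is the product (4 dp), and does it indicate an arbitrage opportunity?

1.0000 (no arbitrage)

Around CAD → SGD → CNY → CAD: 1 ÷ 1.0054 × 5.2780 ÷ 5.2496 = 1.000010
Product ≈ 1 (deviation 0.001%, within rounding noise).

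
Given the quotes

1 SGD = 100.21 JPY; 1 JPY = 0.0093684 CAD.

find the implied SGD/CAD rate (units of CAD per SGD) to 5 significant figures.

1 SGD × 100.21 = 100.21 JPY
100.21 JPY × 0.0093684 = 0.938807 CAD

SGD/CAD = 0.93881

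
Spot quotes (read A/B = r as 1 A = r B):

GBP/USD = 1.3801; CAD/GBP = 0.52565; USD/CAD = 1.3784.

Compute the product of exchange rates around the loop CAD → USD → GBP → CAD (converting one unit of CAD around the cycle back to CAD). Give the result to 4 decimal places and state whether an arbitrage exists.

1.0000 (no arbitrage)

Around CAD → USD → GBP → CAD: 1 ÷ 1.3784 ÷ 1.3801 ÷ 0.52565 = 1.000040
Product ≈ 1 (deviation 0.004%, within rounding noise).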